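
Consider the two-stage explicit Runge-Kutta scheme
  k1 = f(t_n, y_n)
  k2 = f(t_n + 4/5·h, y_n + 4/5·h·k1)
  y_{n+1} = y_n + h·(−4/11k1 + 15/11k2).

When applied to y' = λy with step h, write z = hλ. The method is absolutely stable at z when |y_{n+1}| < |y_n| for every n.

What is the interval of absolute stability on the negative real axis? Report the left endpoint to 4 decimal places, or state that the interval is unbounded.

On y'=λy, z=hλ:
  k1=λy_n ⇒ h·k1=z·y_n;  k2=λ(1+4/5z)y_n ⇒ h·k2=z(1+4/5z)y_n
  y_{n+1}/y_n = 1 − 4/11z + 15/11z(1+4/5z) = 1 + z + 12/11z²
  ⇒ R(z) = 1 + z + 12/11z².

Need |R(x)|<1, x<0.
x=-0.7: |R|=0.8345
R=1: x+12/11x²=0 ⇒ x=−11/12=-0.9167; min R=1−1/(4·12/11)=0.7708>−1
Confirm numerically:
  x=-0.803: |R|=0.90043 <1
  x=-0.767: |R|=0.87477 <1
  x=-0.477: |R|=0.77121 <1
  x=-0.456: |R|=0.77084 <1
  x=-1.466: |R|=1.87853 >1
  x=-1.303: |R|=1.54916 >1
  x=-1.244: |R|=1.44422 >1
Interval (-0.9167, 0).

(-0.9167, 0).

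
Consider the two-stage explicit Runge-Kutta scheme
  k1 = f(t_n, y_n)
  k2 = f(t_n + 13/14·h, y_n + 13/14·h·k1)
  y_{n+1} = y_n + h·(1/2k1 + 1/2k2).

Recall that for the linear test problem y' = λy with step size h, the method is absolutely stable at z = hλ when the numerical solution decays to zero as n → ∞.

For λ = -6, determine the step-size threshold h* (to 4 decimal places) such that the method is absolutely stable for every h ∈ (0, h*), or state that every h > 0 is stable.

(-2.1538,0); λ=-6 ⇒ h* = (28/13)/6 = 0.3590.

Set f=λy, z=hλ:
  k1=λy_n ⇒ h·k1=z·y_n;  k2=λ(1+13/14z)y_n ⇒ h·k2=z(1+13/14z)y_n
  y_{n+1}/y_n = 1 + 1/2z + 1/2z(1+13/14z) = 1 + z + 13/28z²
  so R(z) = 1 + z + 13/28z².

Need |R(x)|<1, x<0.
x=-0.81: |R|=0.4946
R=1: x+13/28x²=0 ⇒ x=−28/13=-2.1538; min R=1−1/(4·13/28)=0.4615>−1
Confirm numerically:
  x=-2.127: |R|=0.97349 <1
  x=-2.102: |R|=0.94940 <1
  x=-1.576: |R|=0.57718 <1
  x=-1.033: |R|=0.46243 <1
  x=-2.734: |R|=1.73642 >1
  x=-2.728: |R|=1.72721 >1
  x=-2.233: |R|=1.08206 >1
Interval (-2.1538, 0).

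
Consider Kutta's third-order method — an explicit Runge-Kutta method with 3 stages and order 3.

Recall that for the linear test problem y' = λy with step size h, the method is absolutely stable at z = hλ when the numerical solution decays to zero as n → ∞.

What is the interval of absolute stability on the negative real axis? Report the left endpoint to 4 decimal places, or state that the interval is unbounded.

z∈(-2.5127,0).

With y'=λy (z=hλ):
  order 3, 3-stage ⇒ R(z)=1+z+z^2/2+z^3/6
  (e.g. R(-0.96)=0.35334, |R|=0.35334)

Boundary: |R(x)|=1, x<0.
x=-0.96: |R|=0.3533
|R(-2.89)|=1.7369 |R(-1.48)|=0.0749 |R(-0.67)|=0.5043
Bisect:
  x_lo=-2.8907 |R|=1.7384  x_hi=-0.0765 |R|=0.9264
  mid=-1.48356 |R|=0.07271 →hi
  mid=-2.18711 |R|=0.53904 →hi
  mid=-2.53889 |R|=1.04350 →lo
  mid=-2.36300 |R|=0.77019 →hi
  mid=-2.45094 |R|=0.90123 →hi
  mid=-2.49491 |R|=0.97092 →hi
  mid=-2.51690 |R|=1.00685 →lo
  ...
  [-2.51278,-2.51261] ⇒ x*=-2.5127
Stable set (-2.5127, 0).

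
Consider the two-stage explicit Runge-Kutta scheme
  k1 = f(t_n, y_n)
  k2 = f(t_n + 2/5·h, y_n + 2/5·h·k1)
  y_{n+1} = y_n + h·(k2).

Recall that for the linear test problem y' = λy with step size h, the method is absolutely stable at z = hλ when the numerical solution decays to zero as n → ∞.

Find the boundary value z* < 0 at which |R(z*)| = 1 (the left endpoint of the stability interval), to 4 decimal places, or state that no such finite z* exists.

Set f=λy, z=hλ:
  k1=λy_n ⇒ h·k1=z·y_n;  k2=λ(1+2/5z)y_n ⇒ h·k2=z(1+2/5z)y_n
  y_{n+1}/y_n = 1 + z(1+2/5z) = 1 + z + 2/5z²
  so R(z) = 1 + z + 2/5z².

Find x<0 with |R(x)|<1.
x=-1.58: |R|=0.4186
R=1: x+2/5x²=0 ⇒ x=−5/2=-2.5000; min R=1−1/(4·2/5)=0.3750>−1
Confirm numerically:
  x=-2.374: |R|=0.88035 <1
  x=-2.345: |R|=0.85461 <1
  x=-2.165: |R|=0.70989 <1
  x=-2.035: |R|=0.62149 <1
  x=-2.940: |R|=1.51744 >1
  x=-2.860: |R|=1.41184 >1
  x=-2.768: |R|=1.29673 >1
So |R|<1 on (-2.5000, 0).

left endpoint -2.5000.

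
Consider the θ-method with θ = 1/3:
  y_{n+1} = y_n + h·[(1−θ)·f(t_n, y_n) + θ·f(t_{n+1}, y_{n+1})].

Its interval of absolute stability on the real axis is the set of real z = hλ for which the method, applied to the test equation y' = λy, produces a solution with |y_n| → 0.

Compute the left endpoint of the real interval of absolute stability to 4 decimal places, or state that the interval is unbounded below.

With y'=λy (z=hλ):
  y_{n+1} = y_n + z·[2/3·y_n + 1/3·y_{n+1}] ⇒ (1 − 1/3z)y_{n+1} = (1 + 2/3z)y_n
  ⇒ R(z) = (1 + 2/3z)/(1 − 1/3z).

Need |R(x)|<1, x<0.
x=-0.58: |R|=0.5140
R=−1: 1+2/3x = −1+1/3x ⇒ -1/3x=2 ⇒ x=2/(-1/3)=-6.0000
Confirm numerically:
  x=-5.667: |R|=0.96158 <1
  x=-4.920: |R|=0.86364 <1
  x=-3.452: |R|=0.60508 <1
  x=-6.280: |R|=1.03017 >1
  x=-6.262: |R|=1.02829 >1
  x=-6.233: |R|=1.02524 >1
So |R|<1 on (-6.0000, 0).

z* = -6.0000.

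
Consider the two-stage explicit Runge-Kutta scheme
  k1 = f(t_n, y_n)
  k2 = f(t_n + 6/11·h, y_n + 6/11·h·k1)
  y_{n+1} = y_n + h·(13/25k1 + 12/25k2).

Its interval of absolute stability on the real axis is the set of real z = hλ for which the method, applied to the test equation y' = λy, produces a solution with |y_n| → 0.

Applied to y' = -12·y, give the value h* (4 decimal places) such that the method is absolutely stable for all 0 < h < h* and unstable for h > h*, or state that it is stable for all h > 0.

(-3.8194,0); λ=-12 ⇒ h* = (275/72)/12 = 0.3183.

With y'=λy (z=hλ):
  k1=λy_n ⇒ h·k1=z·y_n;  k2=λ(1+6/11z)y_n ⇒ h·k2=z(1+6/11z)y_n
  y_{n+1}/y_n = 1 + 13/25z + 12/25z(1+6/11z) = 1 + z + 72/275z²
  ⇒ R(z) = 1 + z + 72/275z².

Need |R(x)|<1, x<0.
x=-1.58: |R|=0.0736
R=1: x+72/275x²=0 ⇒ x=−275/72=-3.8194; min R=1−1/(4·72/275)=0.0451>−1
Confirm numerically:
  x=-2.227: |R|=0.07149 <1
  x=-2.085: |R|=0.05318 <1
  x=-1.992: |R|=0.04691 <1
  x=-1.676: |R|=0.05944 <1
  x=-4.291: |R|=1.52977 >1
  x=-3.906: |R|=1.08852 >1
  x=-3.893: |R|=1.07497 >1
Stable set (-3.8194, 0).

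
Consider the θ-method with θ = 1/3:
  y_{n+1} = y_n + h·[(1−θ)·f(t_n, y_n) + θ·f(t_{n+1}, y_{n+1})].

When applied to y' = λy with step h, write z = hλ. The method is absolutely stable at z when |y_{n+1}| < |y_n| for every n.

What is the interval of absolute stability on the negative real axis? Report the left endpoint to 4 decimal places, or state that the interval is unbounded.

Set f=λy, z=hλ:
  y_{n+1} = y_n + z·[2/3·y_n + 1/3·y_{n+1}] ⇒ (1 − 1/3z)y_{n+1} = (1 + 2/3z)y_n
  so R(z) = (1 + 2/3z)/(1 − 1/3z).

Solve |R(x)|<1 on ℝ⁻.
x=-0.5: |R|=0.5714
R=−1: 1+2/3x = −1+1/3x ⇒ -1/3x=2 ⇒ x=2/(-1/3)=-6.0000
Confirm numerically:
  x=-4.783: |R|=0.84363 <1
  x=-4.136: |R|=0.73879 <1
  x=-3.815: |R|=0.67938 <1
  x=-3.649: |R|=0.64641 <1
  x=-6.343: |R|=1.03671 >1
  x=-6.325: |R|=1.03485 >1
Stable set (-6.0000, 0).

(-6.0000, 0).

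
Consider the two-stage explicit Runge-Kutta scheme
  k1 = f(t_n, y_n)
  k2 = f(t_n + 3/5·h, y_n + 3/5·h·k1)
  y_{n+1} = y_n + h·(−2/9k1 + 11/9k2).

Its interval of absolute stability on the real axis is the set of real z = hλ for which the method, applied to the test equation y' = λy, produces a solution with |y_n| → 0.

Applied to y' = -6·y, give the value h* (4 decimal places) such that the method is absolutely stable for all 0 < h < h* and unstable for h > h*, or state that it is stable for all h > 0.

Test eqn y'=λy, z=hλ:
  k1=λy_n ⇒ h·k1=z·y_n;  k2=λ(1+3/5z)y_n ⇒ h·k2=z(1+3/5z)y_n
  y_{n+1}/y_n = 1 − 2/9z + 11/9z(1+3/5z) = 1 + z + 11/15z²
  R(z) = 1 + z + 11/15z².

Find x<0 with |R(x)|<1.
x=-1.71: |R|=1.4343
R=1: x+11/15x²=0 ⇒ x=−15/11=-1.3636; min R=1−1/(4·11/15)=0.6591>−1
Confirm numerically:
  x=-1.017: |R|=0.74148 <1
  x=-0.861: |R|=0.68264 <1
  x=-0.857: |R|=0.68160 <1
  x=-1.910: |R|=1.76527 >1
  x=-1.772: |R|=1.53065 >1
  x=-1.575: |R|=1.24412 >1
So |R|<1 on (-1.3636, 0).

(-1.3636,0); λ=-6 ⇒ h* = (15/11)/6 = 0.2273.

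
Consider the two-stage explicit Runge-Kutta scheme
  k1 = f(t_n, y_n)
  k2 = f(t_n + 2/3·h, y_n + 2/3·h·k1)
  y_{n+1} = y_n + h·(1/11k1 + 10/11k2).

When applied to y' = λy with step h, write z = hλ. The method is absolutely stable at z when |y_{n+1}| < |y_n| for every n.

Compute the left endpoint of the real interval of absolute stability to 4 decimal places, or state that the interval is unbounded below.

With y'=λy (z=hλ):
  k1=λy_n ⇒ h·k1=z·y_n;  k2=λ(1+2/3z)y_n ⇒ h·k2=z(1+2/3z)y_n
  y_{n+1}/y_n = 1 + 1/11z + 10/11z(1+2/3z) = 1 + z + 20/33z²
  so R(z) = 1 + z + 20/33z².

Need |R(x)|<1, x<0.
x=-0.41: |R|=0.6919
R=1: x+20/33x²=0 ⇒ x=−33/20=-1.6500; min R=1−1/(4·20/33)=0.5875>−1
Confirm numerically:
  x=-1.491: |R|=0.85632 <1
  x=-1.248: |R|=0.69594 <1
  x=-1.076: |R|=0.62568 <1
  x=-0.699: |R|=0.59712 <1
  x=-2.167: |R|=1.67899 >1
  x=-1.837: |R|=1.20819 >1
So |R|<1 on (-1.6500, 0).

left endpoint -1.6500.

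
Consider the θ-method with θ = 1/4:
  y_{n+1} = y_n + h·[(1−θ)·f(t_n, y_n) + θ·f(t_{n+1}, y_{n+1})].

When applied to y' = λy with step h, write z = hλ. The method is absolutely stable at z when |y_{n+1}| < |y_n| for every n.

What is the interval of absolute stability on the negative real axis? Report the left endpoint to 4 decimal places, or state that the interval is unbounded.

Set f=λy, z=hλ:
  y_{n+1} = y_n + z·[3/4·y_n + 1/4·y_{n+1}] ⇒ (1 − 1/4z)y_{n+1} = (1 + 3/4z)y_n
  so R(z) = (1 + 3/4z)/(1 − 1/4z).

Boundary: |R(x)|=1, x<0.
x=-1.38: |R|=0.0260
R=−1: 1+3/4x = −1+1/4x ⇒ -1/2x=2 ⇒ x=2/(-1/2)=-4.0000
Confirm numerically:
  x=-3.532: |R|=0.87573 <1
  x=-3.206: |R|=0.77963 <1
  x=-2.825: |R|=0.65568 <1
  x=-2.215: |R|=0.42558 <1
  x=-4.293: |R|=1.07066 >1
  x=-4.061: |R|=1.01513 >1
  x=-4.051: |R|=1.01267 >1
Stable set (-4.0000, 0).

z∈(-4.0000,0).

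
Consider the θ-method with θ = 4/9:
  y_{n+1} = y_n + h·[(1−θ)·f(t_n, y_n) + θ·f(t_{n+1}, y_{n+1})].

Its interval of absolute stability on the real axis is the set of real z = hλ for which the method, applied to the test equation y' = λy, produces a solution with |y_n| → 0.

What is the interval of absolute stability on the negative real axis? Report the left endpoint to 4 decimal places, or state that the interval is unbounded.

Set f=λy, z=hλ:
  y_{n+1} = y_n + z·[5/9·y_n + 4/9·y_{n+1}] ⇒ (1 − 4/9z)y_{n+1} = (1 + 5/9z)y_n
  Hence R(z) = (1 + 5/9z)/(1 − 4/9z).

Find x<0 with |R(x)|<1.
x=-0.6: |R|=0.5263
R=−1: 1+5/9x = −1+4/9x ⇒ -1/9x=2 ⇒ x=2/(-1/9)=-18.0000
Confirm numerically:
  x=-15.334: |R|=0.96210 <1
  x=-10.536: |R|=0.85406 <1
  x=-10.480: |R|=0.85232 <1
  x=-8.862: |R|=0.79441 <1
  x=-18.288: |R|=1.00351 >1
  x=-18.230: |R|=1.00281 >1
Interval (-18.0000, 0).

z∈(-18.0000,0).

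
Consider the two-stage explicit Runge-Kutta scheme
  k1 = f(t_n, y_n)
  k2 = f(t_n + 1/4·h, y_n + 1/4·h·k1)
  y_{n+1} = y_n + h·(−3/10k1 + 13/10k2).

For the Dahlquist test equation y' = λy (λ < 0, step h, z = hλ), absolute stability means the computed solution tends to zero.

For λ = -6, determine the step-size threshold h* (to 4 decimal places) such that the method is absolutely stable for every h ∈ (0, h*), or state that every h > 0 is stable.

(-3.0769,0); λ=-6 ⇒ h* = (40/13)/6 = 0.5128.

Set f=λy, z=hλ:
  k1=λy_n ⇒ h·k1=z·y_n;  k2=λ(1+1/4z)y_n ⇒ h·k2=z(1+1/4z)y_n
  y_{n+1}/y_n = 1 − 3/10z + 13/10z(1+1/4z) = 1 + z + 13/40z²
  Hence R(z) = 1 + z + 13/40z².

Solve |R(x)|<1 on ℝ⁻.
x=-0.31: |R|=0.7212
R=1: x+13/40x²=0 ⇒ x=−40/13=-3.0769; min R=1−1/(4·13/40)=0.2308>−1
Confirm numerically:
  x=-2.283: |R|=0.41093 <1
  x=-2.277: |R|=0.40804 <1
  x=-1.976: |R|=0.29299 <1
  x=-3.658: |R|=1.69081 >1
  x=-3.120: |R|=1.04368 >1
Stable set (-3.0769, 0).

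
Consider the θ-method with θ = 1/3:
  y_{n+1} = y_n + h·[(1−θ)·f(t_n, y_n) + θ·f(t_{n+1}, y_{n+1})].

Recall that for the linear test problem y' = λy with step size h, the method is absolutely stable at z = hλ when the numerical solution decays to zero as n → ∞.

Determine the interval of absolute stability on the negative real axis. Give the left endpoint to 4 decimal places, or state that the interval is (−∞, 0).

Set f=λy, z=hλ:
  y_{n+1} = y_n + z·[2/3·y_n + 1/3·y_{n+1}] ⇒ (1 − 1/3z)y_{n+1} = (1 + 2/3z)y_n
  ⇒ R(z) = (1 + 2/3z)/(1 − 1/3z).

Boundary: |R(x)|=1, x<0.
x=-1.73: |R|=0.0973
R=−1: 1+2/3x = −1+1/3x ⇒ -1/3x=2 ⇒ x=2/(-1/3)=-6.0000
Confirm numerically:
  x=-3.274: |R|=0.56551 <1
  x=-3.103: |R|=0.52532 <1
  x=-2.709: |R|=0.42354 <1
  x=-2.662: |R|=0.41046 <1
  x=-6.404: |R|=1.04296 >1
  x=-6.387: |R|=1.04123 >1
  x=-6.208: |R|=1.02259 >1
So |R|<1 on (-6.0000, 0).

z∈(-6.0000,0).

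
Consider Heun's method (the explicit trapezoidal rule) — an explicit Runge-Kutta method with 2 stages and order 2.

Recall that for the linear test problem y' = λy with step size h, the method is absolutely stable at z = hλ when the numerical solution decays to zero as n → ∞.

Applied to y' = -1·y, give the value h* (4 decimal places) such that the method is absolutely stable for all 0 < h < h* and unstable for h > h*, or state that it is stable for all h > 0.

On y'=λy, z=hλ:
  order 2, 2-stage ⇒ R(z)=1+z+z^2/2
  (e.g. R(-1.54)=0.64580, |R|=0.64580)

Solve |R(x)|<1 on ℝ⁻.
x=-1.54: |R|=0.6458
|R(-1.19)|=0.5181 |R(-1.18)|=0.5162 |R(-0.68)|=0.5512
Bisect:
  x_lo=-2.3212 |R|=1.3727  x_hi=-0.2544 |R|=0.7780
  mid=-1.28778 |R|=0.54141 →hi
  mid=-1.80447 |R|=0.82359 →hi
  mid=-2.06282 |R|=1.06479 →lo
  mid=-1.93364 |R|=0.93584 →hi
  mid=-1.99823 |R|=0.99823 →hi
  mid=-2.03052 |R|=1.03099 →lo
  mid=-2.01438 |R|=1.01448 →lo
  mid=-2.00630 |R|=1.00632 →lo
  ...
  [-2.00012,-2.00000] ⇒ x*=-2.0000
Interval (-2.0000, 0).

(-2.0000,0); λ=-1 ⇒ h* = 2.0000.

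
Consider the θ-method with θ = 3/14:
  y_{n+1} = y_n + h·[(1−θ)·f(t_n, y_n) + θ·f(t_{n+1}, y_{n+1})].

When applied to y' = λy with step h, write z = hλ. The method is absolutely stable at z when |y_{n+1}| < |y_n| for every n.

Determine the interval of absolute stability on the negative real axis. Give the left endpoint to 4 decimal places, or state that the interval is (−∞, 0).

Test eqn y'=λy, z=hλ:
  y_{n+1} = y_n + z·[11/14·y_n + 3/14·y_{n+1}] ⇒ (1 − 3/14z)y_{n+1} = (1 + 11/14z)y_n
  ⇒ R(z) = (1 + 11/14z)/(1 − 3/14z).

Need |R(x)|<1, x<0.
x=-0.75: |R|=0.3538
R=−1: 1+11/14x = −1+3/14x ⇒ -4/7x=2 ⇒ x=2/(-4/7)=-3.5000
Confirm numerically:
  x=-3.151: |R|=0.88095 <1
  x=-2.753: |R|=0.73152 <1
  x=-1.987: |R|=0.39362 <1
  x=-1.700: |R|=0.24607 <1
  x=-3.953: |R|=1.14014 >1
  x=-3.947: |R|=1.13838 >1
Interval (-3.5000, 0).

(-3.5000, 0).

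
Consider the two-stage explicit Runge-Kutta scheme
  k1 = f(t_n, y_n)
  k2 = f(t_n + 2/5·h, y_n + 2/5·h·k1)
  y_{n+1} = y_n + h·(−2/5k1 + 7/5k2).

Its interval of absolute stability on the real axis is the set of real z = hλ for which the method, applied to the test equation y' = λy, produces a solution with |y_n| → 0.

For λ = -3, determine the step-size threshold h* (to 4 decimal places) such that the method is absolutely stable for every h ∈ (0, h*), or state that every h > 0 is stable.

(-1.7857,0); λ=-3 ⇒ h* = (25/14)/3 = 0.5952.

Set f=λy, z=hλ:
  k1=λy_n ⇒ h·k1=z·y_n;  k2=λ(1+2/5z)y_n ⇒ h·k2=z(1+2/5z)y_n
  y_{n+1}/y_n = 1 − 2/5z + 7/5z(1+2/5z) = 1 + z + 14/25z²
  so R(z) = 1 + z + 14/25z².

Need |R(x)|<1, x<0.
x=-1.41: |R|=0.7033
R=1: x+14/25x²=0 ⇒ x=−25/14=-1.7857; min R=1−1/(4·14/25)=0.5536>−1
Confirm numerically:
  x=-1.404: |R|=0.69988 <1
  x=-1.221: |R|=0.61387 <1
  x=-1.070: |R|=0.57114 <1
  x=-0.970: |R|=0.55690 <1
  x=-2.114: |R|=1.38864 >1
  x=-2.004: |R|=1.24497 >1
  x=-1.968: |R|=1.20089 >1
So |R|<1 on (-1.7857, 0).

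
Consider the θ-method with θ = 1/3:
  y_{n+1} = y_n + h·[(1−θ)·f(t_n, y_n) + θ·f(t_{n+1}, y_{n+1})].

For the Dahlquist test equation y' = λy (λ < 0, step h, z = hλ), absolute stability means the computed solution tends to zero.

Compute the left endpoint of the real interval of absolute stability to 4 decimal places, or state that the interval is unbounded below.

With y'=λy (z=hλ):
  y_{n+1} = y_n + z·[2/3·y_n + 1/3·y_{n+1}] ⇒ (1 − 1/3z)y_{n+1} = (1 + 2/3z)y_n
  Hence R(z) = (1 + 2/3z)/(1 − 1/3z).

Solve |R(x)|<1 on ℝ⁻.
x=-0.67: |R|=0.4523
R=−1: 1+2/3x = −1+1/3x ⇒ -1/3x=2 ⇒ x=2/(-1/3)=-6.0000
Confirm numerically:
  x=-3.938: |R|=0.70280 <1
  x=-3.637: |R|=0.64397 <1
  x=-2.429: |R|=0.34224 <1
  x=-6.466: |R|=1.04923 >1
  x=-6.390: |R|=1.04153 >1
  x=-6.231: |R|=1.02502 >1
Stable set (-6.0000, 0).

z* = -6.0000.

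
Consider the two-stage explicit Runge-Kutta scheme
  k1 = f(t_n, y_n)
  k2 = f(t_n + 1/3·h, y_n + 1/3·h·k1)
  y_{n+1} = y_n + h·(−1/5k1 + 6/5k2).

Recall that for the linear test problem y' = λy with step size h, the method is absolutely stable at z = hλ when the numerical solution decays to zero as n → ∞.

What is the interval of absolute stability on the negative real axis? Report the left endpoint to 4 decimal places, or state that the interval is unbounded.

z∈(-2.5000,0).

On y'=λy, z=hλ:
  k1=λy_n ⇒ h·k1=z·y_n;  k2=λ(1+1/3z)y_n ⇒ h·k2=z(1+1/3z)y_n
  y_{n+1}/y_n = 1 − 1/5z + 6/5z(1+1/3z) = 1 + z + 2/5z²
  R(z) = 1 + z + 2/5z².

Find x<0 with |R(x)|<1.
x=-0.73: |R|=0.4832
R=1: x+2/5x²=0 ⇒ x=−5/2=-2.5000; min R=1−1/(4·2/5)=0.3750>−1
Confirm numerically:
  x=-1.892: |R|=0.53987 <1
  x=-1.501: |R|=0.40020 <1
  x=-1.055: |R|=0.39021 <1
  x=-3.006: |R|=1.60841 >1
  x=-2.565: |R|=1.06669 >1
  x=-2.562: |R|=1.06354 >1
Interval (-2.5000, 0).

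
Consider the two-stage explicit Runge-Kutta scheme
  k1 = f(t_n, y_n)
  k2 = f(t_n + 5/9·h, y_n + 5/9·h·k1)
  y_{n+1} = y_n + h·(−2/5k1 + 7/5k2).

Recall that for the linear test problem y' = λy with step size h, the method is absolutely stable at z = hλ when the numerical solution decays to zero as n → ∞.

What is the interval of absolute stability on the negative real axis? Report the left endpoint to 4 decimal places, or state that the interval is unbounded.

On y'=λy, z=hλ:
  k1=λy_n ⇒ h·k1=z·y_n;  k2=λ(1+5/9z)y_n ⇒ h·k2=z(1+5/9z)y_n
  y_{n+1}/y_n = 1 − 2/5z + 7/5z(1+5/9z) = 1 + z + 7/9z²
  R(z) = 1 + z + 7/9z².

Need |R(x)|<1, x<0.
x=-1.72: |R|=1.5810
R=1: x+7/9x²=0 ⇒ x=−9/7=-1.2857; min R=1−1/(4·7/9)=0.6786>−1
Confirm numerically:
  x=-1.211: |R|=0.92963 <1
  x=-0.725: |R|=0.68382 <1
  x=-0.567: |R|=0.68305 <1
  x=-1.848: |R|=1.80819 >1
  x=-1.603: |R|=1.39558 >1
  x=-1.378: |R|=1.09891 >1
So |R|<1 on (-1.2857, 0).

z∈(-1.2857,0).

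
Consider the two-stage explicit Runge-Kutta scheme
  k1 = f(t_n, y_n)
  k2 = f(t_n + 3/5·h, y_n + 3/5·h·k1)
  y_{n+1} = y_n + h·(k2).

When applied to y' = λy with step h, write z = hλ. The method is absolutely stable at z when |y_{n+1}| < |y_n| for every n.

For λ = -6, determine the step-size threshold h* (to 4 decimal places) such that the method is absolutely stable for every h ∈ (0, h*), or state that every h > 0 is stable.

(-1.6667,0); λ=-6 ⇒ h* = (5/3)/6 = 0.2778.

Test eqn y'=λy, z=hλ:
  k1=λy_n ⇒ h·k1=z·y_n;  k2=λ(1+3/5z)y_n ⇒ h·k2=z(1+3/5z)y_n
  y_{n+1}/y_n = 1 + z(1+3/5z) = 1 + z + 3/5z²
  Hence R(z) = 1 + z + 3/5z².

Find x<0 with |R(x)|<1.
x=-1.12: |R|=0.6326
R=1: x+3/5x²=0 ⇒ x=−5/3=-1.6667; min R=1−1/(4·3/5)=0.5833>−1
Confirm numerically:
  x=-1.502: |R|=0.85160 <1
  x=-1.285: |R|=0.70573 <1
  x=-0.984: |R|=0.59695 <1
  x=-0.688: |R|=0.59601 <1
  x=-1.980: |R|=1.37224 >1
  x=-1.695: |R|=1.02881 >1
Interval (-1.6667, 0).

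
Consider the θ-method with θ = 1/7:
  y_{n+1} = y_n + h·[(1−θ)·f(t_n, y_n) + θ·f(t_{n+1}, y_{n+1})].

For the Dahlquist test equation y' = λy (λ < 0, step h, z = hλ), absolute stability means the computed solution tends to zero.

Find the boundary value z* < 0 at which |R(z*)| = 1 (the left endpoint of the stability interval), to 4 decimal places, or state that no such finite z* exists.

z* = -2.8000.

On y'=λy, z=hλ:
  y_{n+1} = y_n + z·[6/7·y_n + 1/7·y_{n+1}] ⇒ (1 − 1/7z)y_{n+1} = (1 + 6/7z)y_n
  Hence R(z) = (1 + 6/7z)/(1 − 1/7z).

Solve |R(x)|<1 on ℝ⁻.
x=-0.76: |R|=0.3144
R=−1: 1+6/7x = −1+1/7x ⇒ -5/7x=2 ⇒ x=2/(-5/7)=-2.8000
Confirm numerically:
  x=-2.119: |R|=0.62660 <1
  x=-2.108: |R|=0.62011 <1
  x=-1.760: |R|=0.40639 <1
  x=-1.378: |R|=0.15135 <1
  x=-3.387: |R|=1.28256 >1
  x=-3.342: |R|=1.26204 >1
  x=-3.119: |R|=1.15762 >1
Stable set (-2.8000, 0).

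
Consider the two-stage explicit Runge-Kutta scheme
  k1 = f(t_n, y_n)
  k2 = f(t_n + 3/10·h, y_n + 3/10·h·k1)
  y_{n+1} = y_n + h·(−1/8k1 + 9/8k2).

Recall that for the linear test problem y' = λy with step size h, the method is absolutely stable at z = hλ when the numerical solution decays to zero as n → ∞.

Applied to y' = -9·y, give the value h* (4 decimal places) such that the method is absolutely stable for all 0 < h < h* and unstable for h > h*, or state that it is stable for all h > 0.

(-2.9630,0); λ=-9 ⇒ h* = (80/27)/9 = 0.3292.

With y'=λy (z=hλ):
  k1=λy_n ⇒ h·k1=z·y_n;  k2=λ(1+3/10z)y_n ⇒ h·k2=z(1+3/10z)y_n
  y_{n+1}/y_n = 1 − 1/8z + 9/8z(1+3/10z) = 1 + z + 27/80z²
  Hence R(z) = 1 + z + 27/80z².

Boundary: |R(x)|=1, x<0.
x=-0.35: |R|=0.6913
R=1: x+27/80x²=0 ⇒ x=−80/27=-2.9630; min R=1−1/(4·27/80)=0.2593>−1
Confirm numerically:
  x=-1.995: |R|=0.34826 <1
  x=-1.810: |R|=0.29568 <1
  x=-1.805: |R|=0.29458 <1
  x=-1.711: |R|=0.27704 <1
  x=-3.247: |R|=1.31127 >1
  x=-3.040: |R|=1.07904 >1
Stable set (-2.9630, 0).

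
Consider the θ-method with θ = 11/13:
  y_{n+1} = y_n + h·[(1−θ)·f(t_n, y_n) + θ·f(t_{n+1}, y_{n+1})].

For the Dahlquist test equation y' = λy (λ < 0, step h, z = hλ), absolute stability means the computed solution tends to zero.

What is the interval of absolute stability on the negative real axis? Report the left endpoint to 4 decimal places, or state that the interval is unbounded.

With y'=λy (z=hλ):
  y_{n+1} = y_n + z·[2/13·y_n + 11/13·y_{n+1}] ⇒ (1 − 11/13z)y_{n+1} = (1 + 2/13z)y_n
  so R(z) = (1 + 2/13z)/(1 − 11/13z).

Find x<0 with |R(x)|<1.
x=-1.11: |R|=0.4276
x=-2: |R|=0.2571
x=-10: |R|=0.0569
x=-100: |R|=0.1680
θ=11/13≥1/2 ⇒ |1+2/13x|<|1−11/13x| ∀x<0 ⇒ unbounded interval.

interval (−∞, 0).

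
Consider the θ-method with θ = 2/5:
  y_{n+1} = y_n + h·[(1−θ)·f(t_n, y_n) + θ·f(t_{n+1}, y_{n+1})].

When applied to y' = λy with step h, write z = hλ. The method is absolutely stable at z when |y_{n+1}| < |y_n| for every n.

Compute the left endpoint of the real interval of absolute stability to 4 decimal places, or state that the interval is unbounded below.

Set f=λy, z=hλ:
  y_{n+1} = y_n + z·[3/5·y_n + 2/5·y_{n+1}] ⇒ (1 − 2/5z)y_{n+1} = (1 + 3/5z)y_n
  ⇒ R(z) = (1 + 3/5z)/(1 − 2/5z).

Find x<0 with |R(x)|<1.
x=-0.93: |R|=0.3222
R=−1: 1+3/5x = −1+2/5x ⇒ -1/5x=2 ⇒ x=2/(-1/5)=-10.0000
Confirm numerically:
  x=-9.936: |R|=0.99743 <1
  x=-7.598: |R|=0.88107 <1
  x=-6.849: |R|=0.83148 <1
  x=-5.147: |R|=0.68269 <1
  x=-10.490: |R|=1.01886 >1
  x=-10.428: |R|=1.01655 >1
Interval (-10.0000, 0).

left endpoint -10.0000.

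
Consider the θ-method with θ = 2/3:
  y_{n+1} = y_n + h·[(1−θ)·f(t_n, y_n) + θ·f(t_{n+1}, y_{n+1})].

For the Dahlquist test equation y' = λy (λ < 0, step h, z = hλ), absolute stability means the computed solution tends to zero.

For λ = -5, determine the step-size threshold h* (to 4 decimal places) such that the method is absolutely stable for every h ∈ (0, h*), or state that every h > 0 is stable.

interval (−∞, 0). Any h>0 works for λ=-5.

With y'=λy (z=hλ):
  y_{n+1} = y_n + z·[1/3·y_n + 2/3·y_{n+1}] ⇒ (1 − 2/3z)y_{n+1} = (1 + 1/3z)y_n
  ⇒ R(z) = (1 + 1/3z)/(1 − 2/3z).

Need |R(x)|<1, x<0.
x=-0.71: |R|=0.5181
x=-2: |R|=0.1429
x=-10: |R|=0.3043
x=-100: |R|=0.4778
θ=2/3≥1/2 ⇒ |1+1/3x|<|1−2/3x| ∀x<0 ⇒ stable on all of ℝ⁻.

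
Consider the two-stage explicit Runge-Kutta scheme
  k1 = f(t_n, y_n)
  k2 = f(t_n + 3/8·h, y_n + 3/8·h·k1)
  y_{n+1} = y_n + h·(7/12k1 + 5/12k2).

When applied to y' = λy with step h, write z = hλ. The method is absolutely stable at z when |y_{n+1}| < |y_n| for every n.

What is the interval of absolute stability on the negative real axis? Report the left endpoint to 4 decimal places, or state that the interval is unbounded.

On y'=λy, z=hλ:
  k1=λy_n ⇒ h·k1=z·y_n;  k2=λ(1+3/8z)y_n ⇒ h·k2=z(1+3/8z)y_n
  y_{n+1}/y_n = 1 + 7/12z + 5/12z(1+3/8z) = 1 + z + 5/32z²
  ⇒ R(z) = 1 + z + 5/32z².

Boundary: |R(x)|=1, x<0.
x=-0.55: |R|=0.4973
R=1: x+5/32x²=0 ⇒ x=−32/5=-6.4000; min R=1−1/(4·5/32)=-0.6000>−1
Confirm numerically:
  x=-5.957: |R|=0.58766 <1
  x=-5.512: |R|=0.23521 <1
  x=-3.753: |R|=0.55222 <1
  x=-6.713: |R|=1.32831 >1
  x=-6.545: |R|=1.14829 >1
Stable set (-6.4000, 0).

z∈(-6.4000,0).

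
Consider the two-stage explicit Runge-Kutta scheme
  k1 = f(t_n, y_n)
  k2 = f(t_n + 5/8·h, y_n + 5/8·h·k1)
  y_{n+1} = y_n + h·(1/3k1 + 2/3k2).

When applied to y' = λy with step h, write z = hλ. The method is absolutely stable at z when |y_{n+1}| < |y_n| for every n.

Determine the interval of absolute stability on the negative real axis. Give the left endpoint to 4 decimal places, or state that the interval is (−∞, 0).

Set f=λy, z=hλ:
  k1=λy_n ⇒ h·k1=z·y_n;  k2=λ(1+5/8z)y_n ⇒ h·k2=z(1+5/8z)y_n
  y_{n+1}/y_n = 1 + 1/3z + 2/3z(1+5/8z) = 1 + z + 5/12z²
  so R(z) = 1 + z + 5/12z².

Need |R(x)|<1, x<0.
x=-1.31: |R|=0.4050
R=1: x+5/12x²=0 ⇒ x=−12/5=-2.4000; min R=1−1/(4·5/12)=0.4000>−1
Confirm numerically:
  x=-2.138: |R|=0.76660 <1
  x=-1.991: |R|=0.66070 <1
  x=-1.791: |R|=0.54553 <1
  x=-1.097: |R|=0.40442 <1
  x=-2.967: |R|=1.70095 >1
  x=-2.874: |R|=1.56761 >1
  x=-2.790: |R|=1.45338 >1
Interval (-2.4000, 0).

z∈(-2.4000,0).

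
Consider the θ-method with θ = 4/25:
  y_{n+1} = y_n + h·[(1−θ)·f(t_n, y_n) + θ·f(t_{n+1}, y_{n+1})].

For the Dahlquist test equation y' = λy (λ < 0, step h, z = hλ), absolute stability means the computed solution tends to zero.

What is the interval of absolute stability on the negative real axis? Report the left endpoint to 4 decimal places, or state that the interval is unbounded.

With y'=λy (z=hλ):
  y_{n+1} = y_n + z·[21/25·y_n + 4/25·y_{n+1}] ⇒ (1 − 4/25z)y_{n+1} = (1 + 21/25z)y_n
  Hence R(z) = (1 + 21/25z)/(1 − 4/25z).

Need |R(x)|<1, x<0.
x=-0.93: |R|=0.1905
R=−1: 1+21/25x = −1+4/25x ⇒ -17/25x=2 ⇒ x=2/(-17/25)=-2.9412
Confirm numerically:
  x=-2.776: |R|=0.92222 <1
  x=-1.932: |R|=0.47580 <1
  x=-1.816: |R|=0.40714 <1
  x=-1.651: |R|=0.30601 <1
  x=-3.416: |R|=1.20877 >1
  x=-3.037: |R|=1.04385 >1
Stable set (-2.9412, 0).

(-2.9412, 0).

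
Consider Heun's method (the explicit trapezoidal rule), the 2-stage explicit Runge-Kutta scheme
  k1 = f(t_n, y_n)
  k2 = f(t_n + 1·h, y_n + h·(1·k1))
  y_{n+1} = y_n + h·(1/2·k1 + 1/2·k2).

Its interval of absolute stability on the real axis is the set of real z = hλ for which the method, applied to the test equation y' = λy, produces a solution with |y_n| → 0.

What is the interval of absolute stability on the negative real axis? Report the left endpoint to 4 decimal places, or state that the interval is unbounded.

(-2.0000, 0).

On y'=λy, z=hλ:
  order 2, 2-stage ⇒ R(z)=1+z+z^2/2
  (e.g. R(-1.22)=0.52420, |R|=0.52420)

Need |R(x)|<1, x<0.
x=-1.22: |R|=0.5242
|R(-2.33)|=1.3845 |R(-1.66)|=0.7178 |R(-1.24)|=0.5288
Bisect:
  x_lo=-2.4069 |R|=1.4897  x_hi=-0.3189 |R|=0.7319
  mid=-1.36293 |R|=0.56586 →hi
  mid=-1.88492 |R|=0.89154 →hi
  mid=-2.14592 |R|=1.15656 →lo
  mid=-2.01542 |R|=1.01554 →lo
  mid=-1.95017 |R|=0.95141 →hi
  mid=-1.98279 |R|=0.98294 →hi
  mid=-1.99911 |R|=0.99911 →hi
  mid=-2.00726 |R|=1.00729 →lo
  ...
  [-2.00013,-2.00000] ⇒ x*=-2.0000
Stable set (-2.0000, 0).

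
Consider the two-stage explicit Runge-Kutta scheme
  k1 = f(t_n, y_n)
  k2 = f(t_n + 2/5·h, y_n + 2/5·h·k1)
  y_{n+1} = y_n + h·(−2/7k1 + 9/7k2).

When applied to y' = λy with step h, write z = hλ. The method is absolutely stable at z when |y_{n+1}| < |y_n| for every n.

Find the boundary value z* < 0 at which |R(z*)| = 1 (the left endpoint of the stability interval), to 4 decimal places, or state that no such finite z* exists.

On y'=λy, z=hλ:
  k1=λy_n ⇒ h·k1=z·y_n;  k2=λ(1+2/5z)y_n ⇒ h·k2=z(1+2/5z)y_n
  y_{n+1}/y_n = 1 − 2/7z + 9/7z(1+2/5z) = 1 + z + 18/35z²
  Hence R(z) = 1 + z + 18/35z².

Need |R(x)|<1, x<0.
x=-1.6: |R|=0.7166
R=1: x+18/35x²=0 ⇒ x=−35/18=-1.9444; min R=1−1/(4·18/35)=0.5139>−1
Confirm numerically:
  x=-1.221: |R|=0.54572 <1
  x=-1.059: |R|=0.51776 <1
  x=-1.016: |R|=0.51487 <1
  x=-2.363: |R|=1.50865 >1
  x=-2.360: |R|=1.50437 >1
Interval (-1.9444, 0).

left endpoint -1.9444.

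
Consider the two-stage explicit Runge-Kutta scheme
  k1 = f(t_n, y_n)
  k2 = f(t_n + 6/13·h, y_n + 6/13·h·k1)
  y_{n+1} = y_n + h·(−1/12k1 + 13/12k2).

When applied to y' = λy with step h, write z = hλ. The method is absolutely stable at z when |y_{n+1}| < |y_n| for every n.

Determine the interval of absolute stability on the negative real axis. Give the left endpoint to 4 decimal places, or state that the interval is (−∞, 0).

Set f=λy, z=hλ:
  k1=λy_n ⇒ h·k1=z·y_n;  k2=λ(1+6/13z)y_n ⇒ h·k2=z(1+6/13z)y_n
  y_{n+1}/y_n = 1 − 1/12z + 13/12z(1+6/13z) = 1 + z + 1/2z²
  so R(z) = 1 + z + 1/2z².

Need |R(x)|<1, x<0.
x=-0.7: |R|=0.5450
R=1: x+1/2x²=0 ⇒ x=−2=-2.0000; min R=1−1/(4·1/2)=0.5000>−1
Confirm numerically:
  x=-1.967: |R|=0.96754 <1
  x=-1.275: |R|=0.53781 <1
  x=-0.974: |R|=0.50034 <1
  x=-2.582: |R|=1.75136 >1
  x=-2.213: |R|=1.23568 >1
  x=-2.049: |R|=1.05020 >1
Stable set (-2.0000, 0).

(-2.0000, 0).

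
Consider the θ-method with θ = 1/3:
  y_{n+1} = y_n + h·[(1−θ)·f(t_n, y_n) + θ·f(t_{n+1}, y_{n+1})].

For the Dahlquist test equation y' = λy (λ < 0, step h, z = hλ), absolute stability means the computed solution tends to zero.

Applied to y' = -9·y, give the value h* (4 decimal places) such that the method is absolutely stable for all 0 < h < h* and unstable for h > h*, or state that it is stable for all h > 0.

Set f=λy, z=hλ:
  y_{n+1} = y_n + z·[2/3·y_n + 1/3·y_{n+1}] ⇒ (1 − 1/3z)y_{n+1} = (1 + 2/3z)y_n
  Hence R(z) = (1 + 2/3z)/(1 − 1/3z).

Need |R(x)|<1, x<0.
x=-0.82: |R|=0.3560
R=−1: 1+2/3x = −1+1/3x ⇒ -1/3x=2 ⇒ x=2/(-1/3)=-6.0000
Confirm numerically:
  x=-5.855: |R|=0.98363 <1
  x=-5.733: |R|=0.96943 <1
  x=-5.124: |R|=0.89217 <1
  x=-6.516: |R|=1.05422 >1
  x=-6.191: |R|=1.02078 >1
Stable set (-6.0000, 0).

(-6.0000,0); λ=-9 ⇒ h* = (6)/9 = 0.6667.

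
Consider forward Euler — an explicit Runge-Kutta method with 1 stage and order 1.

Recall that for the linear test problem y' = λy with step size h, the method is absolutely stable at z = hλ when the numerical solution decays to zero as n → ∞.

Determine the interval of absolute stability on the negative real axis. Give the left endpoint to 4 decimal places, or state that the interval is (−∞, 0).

z∈(-2.0000,0).

Set f=λy, z=hλ:
  order 1, 1-stage ⇒ R(z)=1+z
  (e.g. R(-1.21)=-0.21000, |R|=0.21000)

Need |R(x)|<1, x<0.
x=-1.21: |R|=0.2100
|R(-1.23)|=0.2300 |R(-0.8)|=0.2000 |R(-0.74)|=0.2600
Bisect:
  x_lo=-2.7487 |R|=1.7487  x_hi=-0.1820 |R|=0.8180
  mid=-1.46532 |R|=0.46532 →hi
  mid=-2.10699 |R|=1.10699 →lo
  mid=-1.78615 |R|=0.78615 →hi
  mid=-1.94657 |R|=0.94657 →hi
  mid=-2.02678 |R|=1.02678 →lo
  mid=-1.98667 |R|=0.98667 →hi
  mid=-2.00673 |R|=1.00673 →lo
  ...
  [-2.00015,-1.99999] ⇒ x*=-2.0000
Interval (-2.0000, 0).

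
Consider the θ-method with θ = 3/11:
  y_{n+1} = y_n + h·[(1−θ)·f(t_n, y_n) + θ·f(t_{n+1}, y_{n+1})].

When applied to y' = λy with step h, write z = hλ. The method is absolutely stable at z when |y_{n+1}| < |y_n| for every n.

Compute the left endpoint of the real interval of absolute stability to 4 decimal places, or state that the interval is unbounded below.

z* = -4.4000.

Test eqn y'=λy, z=hλ:
  y_{n+1} = y_n + z·[8/11·y_n + 3/11·y_{n+1}] ⇒ (1 − 3/11z)y_{n+1} = (1 + 8/11z)y_n
  Hence R(z) = (1 + 8/11z)/(1 − 3/11z).

Solve |R(x)|<1 on ℝ⁻.
x=-0.94: |R|=0.2518
R=−1: 1+8/11x = −1+3/11x ⇒ -5/11x=2 ⇒ x=2/(-5/11)=-4.4000
Confirm numerically:
  x=-3.802: |R|=0.86655 <1
  x=-3.196: |R|=0.70760 <1
  x=-1.822: |R|=0.21717 <1
  x=-4.974: |R|=1.11072 >1
  x=-4.596: |R|=1.03954 >1
  x=-4.542: |R|=1.02883 >1
Stable set (-4.4000, 0).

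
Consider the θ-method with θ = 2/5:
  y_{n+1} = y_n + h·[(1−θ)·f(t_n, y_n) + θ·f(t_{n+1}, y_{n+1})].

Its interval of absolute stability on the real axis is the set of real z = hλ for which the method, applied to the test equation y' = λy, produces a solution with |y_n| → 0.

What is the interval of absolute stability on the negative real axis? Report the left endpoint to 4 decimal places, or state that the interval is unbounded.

(-10.0000, 0).

With y'=λy (z=hλ):
  y_{n+1} = y_n + z·[3/5·y_n + 2/5·y_{n+1}] ⇒ (1 − 2/5z)y_{n+1} = (1 + 3/5z)y_n
  so R(z) = (1 + 3/5z)/(1 − 2/5z).

Boundary: |R(x)|=1, x<0.
x=-0.94: |R|=0.3169
R=−1: 1+3/5x = −1+2/5x ⇒ -1/5x=2 ⇒ x=2/(-1/5)=-10.0000
Confirm numerically:
  x=-9.881: |R|=0.99519 <1
  x=-8.651: |R|=0.93951 <1
  x=-7.518: |R|=0.87612 <1
  x=-4.093: |R|=0.55202 <1
  x=-10.359: |R|=1.01396 >1
  x=-10.109: |R|=1.00432 >1
Stable set (-10.0000, 0).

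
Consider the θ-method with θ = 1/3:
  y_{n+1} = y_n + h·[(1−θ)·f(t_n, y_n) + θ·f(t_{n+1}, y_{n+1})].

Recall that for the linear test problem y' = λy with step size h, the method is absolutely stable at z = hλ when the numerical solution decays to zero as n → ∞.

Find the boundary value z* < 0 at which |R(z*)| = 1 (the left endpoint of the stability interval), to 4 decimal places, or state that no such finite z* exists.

left endpoint -6.0000.

On y'=λy, z=hλ:
  y_{n+1} = y_n + z·[2/3·y_n + 1/3·y_{n+1}] ⇒ (1 − 1/3z)y_{n+1} = (1 + 2/3z)y_n
  R(z) = (1 + 2/3z)/(1 − 1/3z).

Solve |R(x)|<1 on ℝ⁻.
x=-0.63: |R|=0.4793
R=−1: 1+2/3x = −1+1/3x ⇒ -1/3x=2 ⇒ x=2/(-1/3)=-6.0000
Confirm numerically:
  x=-5.744: |R|=0.97072 <1
  x=-5.381: |R|=0.92614 <1
  x=-5.065: |R|=0.88407 <1
  x=-3.575: |R|=0.63118 <1
  x=-6.394: |R|=1.04194 >1
  x=-6.344: |R|=1.03682 >1
So |R|<1 on (-6.0000, 0).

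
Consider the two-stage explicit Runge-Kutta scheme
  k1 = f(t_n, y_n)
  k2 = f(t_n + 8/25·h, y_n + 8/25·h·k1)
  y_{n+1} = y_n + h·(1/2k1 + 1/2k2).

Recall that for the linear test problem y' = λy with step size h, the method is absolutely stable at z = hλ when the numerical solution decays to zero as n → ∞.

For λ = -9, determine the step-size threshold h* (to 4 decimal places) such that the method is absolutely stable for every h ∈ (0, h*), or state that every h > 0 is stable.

(-6.2500,0); λ=-9 ⇒ h* = (25/4)/9 = 0.6944.

With y'=λy (z=hλ):
  k1=λy_n ⇒ h·k1=z·y_n;  k2=λ(1+8/25z)y_n ⇒ h·k2=z(1+8/25z)y_n
  y_{n+1}/y_n = 1 + 1/2z + 1/2z(1+8/25z) = 1 + z + 4/25z²
  R(z) = 1 + z + 4/25z².

Need |R(x)|<1, x<0.
x=-0.46: |R|=0.5739
R=1: x+4/25x²=0 ⇒ x=−25/4=-6.2500; min R=1−1/(4·4/25)=-0.5625>−1
Confirm numerically:
  x=-5.376: |R|=0.24822 <1
  x=-4.976: |R|=0.01431 <1
  x=-4.781: |R|=0.12373 <1
  x=-3.217: |R|=0.56115 <1
  x=-6.722: |R|=1.50765 >1
  x=-6.326: |R|=1.07692 >1
Interval (-6.2500, 0).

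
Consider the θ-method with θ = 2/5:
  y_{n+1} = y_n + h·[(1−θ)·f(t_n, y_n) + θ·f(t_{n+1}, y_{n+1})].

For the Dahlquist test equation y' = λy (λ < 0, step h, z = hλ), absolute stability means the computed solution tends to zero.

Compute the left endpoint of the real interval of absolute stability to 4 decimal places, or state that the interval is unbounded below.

z* = -10.0000.

On y'=λy, z=hλ:
  y_{n+1} = y_n + z·[3/5·y_n + 2/5·y_{n+1}] ⇒ (1 − 2/5z)y_{n+1} = (1 + 3/5z)y_n
  ⇒ R(z) = (1 + 3/5z)/(1 − 2/5z).

Solve |R(x)|<1 on ℝ⁻.
x=-1.44: |R|=0.0863
R=−1: 1+3/5x = −1+2/5x ⇒ -1/5x=2 ⇒ x=2/(-1/5)=-10.0000
Confirm numerically:
  x=-6.779: |R|=0.82644 <1
  x=-4.262: |R|=0.57572 <1
  x=-4.245: |R|=0.57339 <1
  x=-10.541: |R|=1.02074 >1
  x=-10.538: |R|=1.02063 >1
  x=-10.040: |R|=1.00159 >1
Stable set (-10.0000, 0).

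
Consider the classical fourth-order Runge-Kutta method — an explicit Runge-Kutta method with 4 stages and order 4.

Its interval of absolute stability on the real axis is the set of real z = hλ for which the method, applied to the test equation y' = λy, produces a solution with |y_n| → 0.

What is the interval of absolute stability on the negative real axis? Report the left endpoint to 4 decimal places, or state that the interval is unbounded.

Test eqn y'=λy, z=hλ:
  order 4, 4-stage ⇒ R(z)=1+z+z^2/2+z^3/6+z^4/24
  (e.g. R(-0.37)=0.69079, |R|=0.69079)

Find x<0 with |R(x)|<1.
x=-0.37: |R|=0.6908
|R(-2.43)|=0.5838 |R(-1.33)|=0.2927 |R(-0.66)|=0.5178
Bisect:
  x_lo=-3.4923 |R|=2.7047  x_hi=-0.3816 |R|=0.6828
  mid=-1.93692 |R|=0.31426 →hi
  mid=-2.71460 |R|=0.89854 →hi
  mid=-3.10343 |R|=1.59561 →lo
  mid=-2.90901 |R|=1.20313 →lo
  mid=-2.81180 |R|=1.04071 →lo
  mid=-2.76320 |R|=0.96720 →hi
  mid=-2.78750 |R|=1.00334 →lo
  mid=-2.77535 |R|=0.98511 →hi
  ...
  [-2.78541,-2.78522] ⇒ x*=-2.7853
Stable set (-2.7853, 0).

z∈(-2.7853,0).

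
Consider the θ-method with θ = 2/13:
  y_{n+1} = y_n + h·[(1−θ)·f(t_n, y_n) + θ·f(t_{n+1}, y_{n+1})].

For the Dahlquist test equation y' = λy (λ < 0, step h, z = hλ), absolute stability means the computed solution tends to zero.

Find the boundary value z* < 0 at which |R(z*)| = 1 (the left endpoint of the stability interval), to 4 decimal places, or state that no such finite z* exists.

left endpoint -2.8889.

Test eqn y'=λy, z=hλ:
  y_{n+1} = y_n + z·[11/13·y_n + 2/13·y_{n+1}] ⇒ (1 − 2/13z)y_{n+1} = (1 + 11/13z)y_n
  R(z) = (1 + 11/13z)/(1 − 2/13z).

Find x<0 with |R(x)|<1.
x=-1.05: |R|=0.0960
R=−1: 1+11/13x = −1+2/13x ⇒ -9/13x=2 ⇒ x=2/(-9/13)=-2.8889
Confirm numerically:
  x=-2.509: |R|=0.81025 <1
  x=-2.452: |R|=0.78038 <1
  x=-2.269: |R|=0.68189 <1
  x=-2.095: |R|=0.58435 <1
  x=-3.387: |R|=1.22671 >1
  x=-2.930: |R|=1.01962 >1
Interval (-2.8889, 0).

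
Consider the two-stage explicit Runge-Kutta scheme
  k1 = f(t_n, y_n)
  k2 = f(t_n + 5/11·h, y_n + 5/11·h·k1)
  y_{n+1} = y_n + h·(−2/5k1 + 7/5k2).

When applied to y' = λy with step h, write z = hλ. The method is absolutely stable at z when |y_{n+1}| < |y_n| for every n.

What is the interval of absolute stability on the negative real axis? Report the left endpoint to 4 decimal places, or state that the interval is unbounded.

z∈(-1.5714,0).

Set f=λy, z=hλ:
  k1=λy_n ⇒ h·k1=z·y_n;  k2=λ(1+5/11z)y_n ⇒ h·k2=z(1+5/11z)y_n
  y_{n+1}/y_n = 1 − 2/5z + 7/5z(1+5/11z) = 1 + z + 7/11z²
  R(z) = 1 + z + 7/11z².

Find x<0 with |R(x)|<1.
x=-1.64: |R|=1.0716
R=1: x+7/11x²=0 ⇒ x=−11/7=-1.5714; min R=1−1/(4·7/11)=0.6071>−1
Confirm numerically:
  x=-1.482: |R|=0.91566 <1
  x=-1.183: |R|=0.70758 <1
  x=-1.181: |R|=0.70658 <1
  x=-1.168: |R|=0.70014 <1
  x=-1.954: |R|=1.47571 >1
  x=-1.860: |R|=1.34156 >1
  x=-1.834: |R|=1.30644 >1
So |R|<1 on (-1.5714, 0).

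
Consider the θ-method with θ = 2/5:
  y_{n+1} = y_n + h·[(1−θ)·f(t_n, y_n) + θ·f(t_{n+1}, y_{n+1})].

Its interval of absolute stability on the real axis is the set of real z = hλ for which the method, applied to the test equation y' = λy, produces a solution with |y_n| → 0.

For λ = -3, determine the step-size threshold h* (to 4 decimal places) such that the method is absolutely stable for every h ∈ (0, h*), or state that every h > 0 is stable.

(-10.0000,0); λ=-3 ⇒ h* = (10)/3 = 3.3333.

Set f=λy, z=hλ:
  y_{n+1} = y_n + z·[3/5·y_n + 2/5·y_{n+1}] ⇒ (1 − 2/5z)y_{n+1} = (1 + 3/5z)y_n
  Hence R(z) = (1 + 3/5z)/(1 − 2/5z).

Find x<0 with |R(x)|<1.
x=-1.42: |R|=0.0944
R=−1: 1+3/5x = −1+2/5x ⇒ -1/5x=2 ⇒ x=2/(-1/5)=-10.0000
Confirm numerically:
  x=-9.173: |R|=0.96458 <1
  x=-8.856: |R|=0.94963 <1
  x=-5.194: |R|=0.68768 <1
  x=-5.040: |R|=0.67109 <1
  x=-10.403: |R|=1.01562 >1
  x=-10.280: |R|=1.01095 >1
  x=-10.257: |R|=1.01007 >1
So |R|<1 on (-10.0000, 0).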